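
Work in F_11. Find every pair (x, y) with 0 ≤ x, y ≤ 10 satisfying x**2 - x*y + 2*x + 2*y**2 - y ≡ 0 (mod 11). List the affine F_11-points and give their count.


Affine F_11-points: {(0, 0), (0, 6), (2, 9), (4, 2), (4, 6), (5, 5), (5, 9), (7, 2), (9, 0), (9, 5)}; count = 10.

For each of the 121 pairs (x, y) ∈ F_11², evaluate f(x, y) mod 11. Record the zeros.
  x = 0: [0↦0, 1↦1, 2↦6, 3↦4, 4↦6, 5↦1, 6↦0, 7↦3, 8↦10, 9↦10, 10↦3]  zeros at y ∈ {0, 6}
  x = 1: [0↦3, 1↦3, 2↦7, 3↦4, 4↦5, 5↦10, 6↦8, 7↦10, 8↦5, 9↦4, 10↦7]  zeros at y ∈ ∅
  x = 2: [0↦8, 1↦7, 2↦10, 3↦6, 4↦6, 5↦10, 6↦7, 7↦8, 8↦2, 9↦0, 10↦2]  zeros at y ∈ {9}
  x = 3: [0↦4, 1↦2, 2↦4, 3↦10, 4↦9, 5↦1, 6↦8, 7↦8, 8↦1, 9↦9, 10↦10]  zeros at y ∈ ∅
  x = 4: [0↦2, 1↦10, 2↦0, 3↦5, 4↦3, 5↦5, 6↦0, 7↦10, 8↦2, 9↦9, 10↦9]  zeros at y ∈ {2, 6}
  x = 5: [0↦2, 1↦9, 2↦9, 3↦2, 4↦10, 5↦0, 6↦5, 7↦3, 8↦5, 9↦0, 10↦10]  zeros at y ∈ {5, 9}
  x = 6: [0↦4, 1↦10, 2↦9, 3↦1, 4↦8, 5↦8, 6↦1, 7↦9, 8↦10, 9↦4, 10↦2]  zeros at y ∈ ∅
  x = 7: [0↦8, 1↦2, 2↦0, 3↦2, 4↦8, 5↦7, 6↦10, 7↦6, 8↦6, 9↦10, 10↦7]  zeros at y ∈ {2}
  x = 8: [0↦3, 1↦7, 2↦4, 3↦5, 4↦10, 5↦8, 6↦10, 7↦5, 8↦4, 9↦7, 10↦3]  zeros at y ∈ ∅
  x = 9: [0↦0, 1↦3, 2↦10, 3↦10, 4↦3, 5↦0, 6↦1, 7↦6, 8↦4, 9↦6, 10↦1]  zeros at y ∈ {0, 5}
  x = 10: [0↦10, 1↦1, 2↦7, 3↦6, 4↦9, 5↦5, 6↦5, 7↦9, 8↦6, 9↦7, 10↦1]  zeros at y ∈ ∅
Collecting zeros: affine points = {(0, 0), (0, 6), (2, 9), (4, 2), (4, 6), (5, 5), (5, 9), (7, 2), (9, 0), (9, 5)}.
Total count |C(F_11)_aff| = 10.


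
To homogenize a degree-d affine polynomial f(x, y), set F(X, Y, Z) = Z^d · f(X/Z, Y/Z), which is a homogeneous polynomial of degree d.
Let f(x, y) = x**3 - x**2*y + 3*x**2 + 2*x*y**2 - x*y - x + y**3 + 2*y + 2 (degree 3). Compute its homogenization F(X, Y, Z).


F(X, Y, Z) = X**3 - X**2*Y + 3*X**2*Z + 2*X*Y**2 - X*Y*Z - X*Z**2 + Y**3 + 2*Y*Z**2 + 2*Z**3

deg(f) = 3.
Substitute x = X/Z, y = Y/Z into f, then multiply by Z^3.
  monomial 1·x^3·y^0 ↦ 1·X^3·Y^0·Z^0.
  monomial -1·x^2·y^1 ↦ -1·X^2·Y^1·Z^0.
  monomial 3·x^2·y^0 ↦ 3·X^2·Y^0·Z^1.
  monomial 2·x^1·y^2 ↦ 2·X^1·Y^2·Z^0.
  monomial -1·x^1·y^1 ↦ -1·X^1·Y^1·Z^1.
  monomial -1·x^1·y^0 ↦ -1·X^1·Y^0·Z^2.
  monomial 1·x^0·y^3 ↦ 1·X^0·Y^3·Z^0.
  monomial 2·x^0·y^1 ↦ 2·X^0·Y^1·Z^2.
  monomial 2·x^0·y^0 ↦ 2·X^0·Y^0·Z^3.
Collecting: F(X, Y, Z) = X**3 - X**2*Y + 3*X**2*Z + 2*X*Y**2 - X*Y*Z - X*Z**2 + Y**3 + 2*Y*Z**2 + 2*Z**3.


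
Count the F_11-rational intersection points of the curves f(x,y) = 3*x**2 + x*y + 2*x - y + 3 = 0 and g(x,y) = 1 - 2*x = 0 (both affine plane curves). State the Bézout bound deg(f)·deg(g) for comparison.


Common zeros: {(6, 4)}; count = 1; Bézout bound = 2.

deg(f) = 2, deg(g) = 1, so Bézout bound = 2.
Scan x ∈ F_11. For each x, list the y ∈ F_11 with f(x, y) ≡ 0 and those with g(x, y) ≡ 0 (mod 11); the common zeros in that column are the intersection.
  x = 0: f ≡ 0 at y ∈ {3}; g ≡ 0 at y ∈ ∅; common: ∅.
  x = 1: f ≡ 0 at y ∈ ∅; g ≡ 0 at y ∈ ∅; common: ∅.
  x = 2: f ≡ 0 at y ∈ {3}; g ≡ 0 at y ∈ ∅; common: ∅.
  x = 3: f ≡ 0 at y ∈ {4}; g ≡ 0 at y ∈ ∅; common: ∅.
  x = 4: f ≡ 0 at y ∈ {6}; g ≡ 0 at y ∈ ∅; common: ∅.
  x = 5: f ≡ 0 at y ∈ {0}; g ≡ 0 at y ∈ ∅; common: ∅.
  x = 6: f ≡ 0 at y ∈ {4}; g ≡ 0 at y ∈ {0, 1, 2, 3, 4, 5, 6, 7, 8, 9, 10}; common: {4}.
  x = 7: f ≡ 0 at y ∈ {2}; g ≡ 0 at y ∈ ∅; common: ∅.
  x = 8: f ≡ 0 at y ∈ {6}; g ≡ 0 at y ∈ ∅; common: ∅.
  x = 9: f ≡ 0 at y ∈ {0}; g ≡ 0 at y ∈ ∅; common: ∅.
  x = 10: f ≡ 0 at y ∈ {2}; g ≡ 0 at y ∈ ∅; common: ∅.
Collecting: common zeros = {(6, 4)}, so the count is 1.
Comparison with the Bézout bound: 1 ≤ 2 = deg(f)·deg(g), as expected for curves with no common component (the affine F_11-count falls short of the bound because intersections may lie at infinity, over extension fields, or carry multiplicity).


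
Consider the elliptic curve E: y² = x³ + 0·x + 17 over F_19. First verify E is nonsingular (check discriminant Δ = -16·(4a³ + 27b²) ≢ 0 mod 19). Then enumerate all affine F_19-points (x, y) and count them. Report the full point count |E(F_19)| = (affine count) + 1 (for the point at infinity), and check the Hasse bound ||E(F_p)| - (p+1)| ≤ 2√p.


Affine points = {(0, 6), (0, 13), (2, 5), (2, 14), (3, 5), (3, 14), (4, 9), (4, 10), (5, 3), (5, 16), (6, 9), (6, 10), (8, 4), (8, 15), (9, 9), (9, 10), (12, 4), (12, 15), (14, 5), (14, 14), (16, 3), (16, 16), (17, 3), (17, 16), (18, 4), (18, 15)}; affine count = 26; |E(F_19)| = 27.

Discriminant check: Δ ∝ 4a³ + 27b² = 4·0³ + 27·17² = 4·0 + 27·289 ≡ 13 (mod 19). Nonzero ⇒ E is nonsingular.
For each x ∈ F_19, compute rhs = x³ + 0·x + 17 mod 19, then count y ∈ F_19 with y² ≡ rhs.
  x = 0: rhs = 17, matching y values: 6, 13 (2 points).
  x = 1: rhs = 18, matching y values: none (0 points).
  x = 2: rhs = 6, matching y values: 5, 14 (2 points).
  x = 3: rhs = 6, matching y values: 5, 14 (2 points).
  x = 4: rhs = 5, matching y values: 9, 10 (2 points).
  x = 5: rhs = 9, matching y values: 3, 16 (2 points).
  x = 6: rhs = 5, matching y values: 9, 10 (2 points).
  x = 7: rhs = 18, matching y values: none (0 points).
  x = 8: rhs = 16, matching y values: 4, 15 (2 points).
  x = 9: rhs = 5, matching y values: 9, 10 (2 points).
  x = 10: rhs = 10, matching y values: none (0 points).
  x = 11: rhs = 18, matching y values: none (0 points).
  x = 12: rhs = 16, matching y values: 4, 15 (2 points).
  x = 13: rhs = 10, matching y values: none (0 points).
  x = 14: rhs = 6, matching y values: 5, 14 (2 points).
  x = 15: rhs = 10, matching y values: none (0 points).
  x = 16: rhs = 9, matching y values: 3, 16 (2 points).
  x = 17: rhs = 9, matching y values: 3, 16 (2 points).
  x = 18: rhs = 16, matching y values: 4, 15 (2 points).
Total affine count: 26.
Full point count |E(F_19)| = 26 + 1 = 27.
Hasse bound: |27 − (19+1)| = |7| = 7 ≤ 2√19 ≈ 8.7178 ✓.


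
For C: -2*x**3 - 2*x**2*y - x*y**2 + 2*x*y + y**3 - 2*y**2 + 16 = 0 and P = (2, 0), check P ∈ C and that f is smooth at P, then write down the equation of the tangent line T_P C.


Tangent line at P: -24*x - 4*y + 48 = 0.

Step 1: f(2, 0) = 0, so P lies on C.
Step 2: partial derivatives
  f_x(x, y) = -6*x**2 - 4*x*y - y**2 + 2*y, f_y(x, y) = -2*x**2 - 2*x*y + 2*x + 3*y**2 - 4*y.
  f_x(P) = -24, f_y(P) = -4 (gradient nonzero, so P is smooth).
Step 3: tangent line at P: -24·(x − 2) + -4·(y − 0) = 0.
Expanding: -24*x - 4*y + 48 = 0.


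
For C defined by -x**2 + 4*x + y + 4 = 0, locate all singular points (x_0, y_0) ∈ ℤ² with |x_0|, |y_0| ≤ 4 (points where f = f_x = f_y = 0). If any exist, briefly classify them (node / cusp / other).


No singular points in the scanned grid; C is smooth there.

Compute partial derivatives:
  f_x = 4 - 2*x.
  f_y = 1.
f_y = 1 is a nonzero constant, so f_y never vanishes: no point (x, y) can satisfy f = f_x = f_y = 0. In particular no (x, y) ∈ {−4, ..., 4}² is singular; the curve is smooth.


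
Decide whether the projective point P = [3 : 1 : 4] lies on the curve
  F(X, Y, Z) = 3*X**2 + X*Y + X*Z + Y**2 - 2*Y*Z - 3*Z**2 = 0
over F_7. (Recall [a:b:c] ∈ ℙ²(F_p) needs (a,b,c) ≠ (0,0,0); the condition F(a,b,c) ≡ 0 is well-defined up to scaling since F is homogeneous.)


F(3,1,4) ≡ 1 (mod 7); P is NOT on the curve.

Evaluate F(3, 1, 4) term-by-term (mod 7).
  3*X**2 ↦ 3·9·1·1 = 27
  X*Y ↦ 1·3·1·1 = 3
  X*Z ↦ 1·3·1·4 = 12
  Y**2 ↦ 1·1·1·1 = 1
  -2*Y*Z ↦ -2·1·1·4 = -8
  -3*Z**2 ↦ -3·1·1·16 = -48
Sum: F(3, 1, 4) = (27) + (3) + (12) + (1) + (-8) + (-48) = -13.
Reducing mod 7: -13 ≡ 1 (mod 7).
Since F(a, b, c) ≡ 1 ≠ 0 (mod 7), P does NOT lie on the curve.


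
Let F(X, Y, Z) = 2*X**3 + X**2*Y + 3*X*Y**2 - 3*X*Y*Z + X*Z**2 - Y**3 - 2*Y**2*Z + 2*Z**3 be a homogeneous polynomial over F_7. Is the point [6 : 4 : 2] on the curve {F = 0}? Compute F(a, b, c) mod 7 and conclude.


F(6,4,2) ≡ 2 (mod 7); P is NOT on the curve.

Evaluate F(6, 4, 2) term-by-term (mod 7).
  2*X**3 ↦ 2·216·1·1 = 432
  X**2*Y ↦ 1·36·4·1 = 144
  3*X*Y**2 ↦ 3·6·16·1 = 288
  -3*X*Y*Z ↦ -3·6·4·2 = -144
  X*Z**2 ↦ 1·6·1·4 = 24
  -Y**3 ↦ -1·1·64·1 = -64
  -2*Y**2*Z ↦ -2·1·16·2 = -64
  2*Z**3 ↦ 2·1·1·8 = 16
Sum: F(6, 4, 2) = (432) + (144) + (288) + (-144) + (24) + (-64) + (-64) + (16) = 632.
Reducing mod 7: 632 ≡ 2 (mod 7).
Since F(a, b, c) ≡ 2 ≠ 0 (mod 7), P does NOT lie on the curve.


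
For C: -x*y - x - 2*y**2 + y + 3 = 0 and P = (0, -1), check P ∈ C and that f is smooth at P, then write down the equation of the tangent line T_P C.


Tangent line at P: 5*y + 5 = 0.

Step 1: f(0, -1) = 0, so P lies on C.
Step 2: partial derivatives
  f_x(x, y) = -y - 1, f_y(x, y) = -x - 4*y + 1.
  f_x(P) = 0, f_y(P) = 5 (gradient nonzero, so P is smooth).
Step 3: tangent line at P: 0·(x − 0) + 5·(y − -1) = 0.
Expanding: 5*y + 5 = 0.


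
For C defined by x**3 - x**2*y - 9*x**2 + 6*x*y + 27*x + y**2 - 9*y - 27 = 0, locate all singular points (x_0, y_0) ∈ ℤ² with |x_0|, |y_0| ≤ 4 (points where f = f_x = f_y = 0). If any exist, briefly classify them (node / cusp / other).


Singular points: {(3, 0)}; classification: cusp.

Compute partial derivatives:
  f_x = 3*x**2 - 2*x*y - 18*x + 6*y + 27.
  f_y = -x**2 + 6*x + 2*y - 9.
Scan x_0 ∈ {−4, ..., 4}. For each x_0, f_y(x_0, y) is a polynomial in y; find its integer roots y ∈ {−4, ..., 4}, then test f_x and f at those candidates.
  x = -4: f_y(-4, y) = 2*y - 49; no integer root y with |y| ≤ 4.
  x = -3: f_y(-3, y) = 2*y - 36; no integer root y with |y| ≤ 4.
  x = -2: f_y(-2, y) = 2*y - 25; no integer root y with |y| ≤ 4.
  x = -1: f_y(-1, y) = 2*y - 16; no integer root y with |y| ≤ 4.
  x = 0: f_y(0, y) = 2*y - 9; no integer root y with |y| ≤ 4.
  x = 1: f_y(1, y) = 2*y - 4; vanishes at y ∈ {2}. (1, 2): f_x = 20 ≠ 0.
  x = 2: f_y(2, y) = 2*y - 1; no integer root y with |y| ≤ 4.
  x = 3: f_y(3, y) = 2*y; vanishes at y ∈ {0}. (3, 0): f_x = 0, f = 0 — SINGULAR.
  x = 4: f_y(4, y) = 2*y - 1; no integer root y with |y| ≤ 4.
Only singular point on the grid: (3, 0).
Classify: substitute x = 3 + u, y = 0 + v and expand: f = u**3 - u**2*v + v**2.
No constant or linear terms (consistent with a singular point). Quadratic part: v**2. Cubic part: u**3 - u**2*v.
The quadratic part v**2 is a perfect square, so there is a single (double) tangent line v = 0, i.e. y = 0. Restricting the cubic part to that line (v = 0) leaves u**3 ≠ 0, so f is not divisible by v and the branch is v² ≈ -u**3 to lowest order — this is a cusp.
Classification: cusp.


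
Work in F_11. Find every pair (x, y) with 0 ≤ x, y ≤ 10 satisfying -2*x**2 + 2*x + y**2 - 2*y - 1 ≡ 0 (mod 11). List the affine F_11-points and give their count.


Affine F_11-points: {(3, 6), (3, 7), (4, 3), (4, 10), (5, 4), (5, 9), (7, 4), (7, 9), (8, 3), (8, 10), (9, 6), (9, 7)}; count = 12.

For each of the 121 pairs (x, y) ∈ F_11², evaluate f(x, y) mod 11. Record the zeros.
  x = 0: [0↦10, 1↦9, 2↦10, 3↦2, 4↦7, 5↦3, 6↦1, 7↦1, 8↦3, 9↦7, 10↦2]  zeros at y ∈ ∅
  x = 1: [0↦10, 1↦9, 2↦10, 3↦2, 4↦7, 5↦3, 6↦1, 7↦1, 8↦3, 9↦7, 10↦2]  zeros at y ∈ ∅
  x = 2: [0↦6, 1↦5, 2↦6, 3↦9, 4↦3, 5↦10, 6↦8, 7↦8, 8↦10, 9↦3, 10↦9]  zeros at y ∈ ∅
  x = 3: [0↦9, 1↦8, 2↦9, 3↦1, 4↦6, 5↦2, 6↦0, 7↦0, 8↦2, 9↦6, 10↦1]  zeros at y ∈ {6, 7}
  x = 4: [0↦8, 1↦7, 2↦8, 3↦0, 4↦5, 5↦1, 6↦10, 7↦10, 8↦1, 9↦5, 10↦0]  zeros at y ∈ {3, 10}
  x = 5: [0↦3, 1↦2, 2↦3, 3↦6, 4↦0, 5↦7, 6↦5, 7↦5, 8↦7, 9↦0, 10↦6]  zeros at y ∈ {4, 9}
  x = 6: [0↦5, 1↦4, 2↦5, 3↦8, 4↦2, 5↦9, 6↦7, 7↦7, 8↦9, 9↦2, 10↦8]  zeros at y ∈ ∅
  x = 7: [0↦3, 1↦2, 2↦3, 3↦6, 4↦0, 5↦7, 6↦5, 7↦5, 8↦7, 9↦0, 10↦6]  zeros at y ∈ {4, 9}
  x = 8: [0↦8, 1↦7, 2↦8, 3↦0, 4↦5, 5↦1, 6↦10, 7↦10, 8↦1, 9↦5, 10↦0]  zeros at y ∈ {3, 10}
  x = 9: [0↦9, 1↦8, 2↦9, 3↦1, 4↦6, 5↦2, 6↦0, 7↦0, 8↦2, 9↦6, 10↦1]  zeros at y ∈ {6, 7}
  x = 10: [0↦6, 1↦5, 2↦6, 3↦9, 4↦3, 5↦10, 6↦8, 7↦8, 8↦10, 9↦3, 10↦9]  zeros at y ∈ ∅
Collecting zeros: affine points = {(3, 6), (3, 7), (4, 3), (4, 10), (5, 4), (5, 9), (7, 4), (7, 9), (8, 3), (8, 10), (9, 6), (9, 7)}.
Total count |C(F_11)_aff| = 12.


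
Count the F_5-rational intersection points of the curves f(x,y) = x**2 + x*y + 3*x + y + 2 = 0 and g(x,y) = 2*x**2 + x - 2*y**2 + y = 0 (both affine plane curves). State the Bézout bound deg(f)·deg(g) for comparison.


Common zeros: {(0, 3), (4, 1), (4, 2)}; count = 3; Bézout bound = 4.

deg(f) = 2, deg(g) = 2, so Bézout bound = 4.
Scan x ∈ F_5. For each x, list the y ∈ F_5 with f(x, y) ≡ 0 and those with g(x, y) ≡ 0 (mod 5); the common zeros in that column are the intersection.
  x = 0: f ≡ 0 at y ∈ {3}; g ≡ 0 at y ∈ {0, 3}; common: {3}.
  x = 1: f ≡ 0 at y ∈ {2}; g ≡ 0 at y ∈ {4}; common: ∅.
  x = 2: f ≡ 0 at y ∈ {1}; g ≡ 0 at y ∈ {0, 3}; common: ∅.
  x = 3: f ≡ 0 at y ∈ {0}; g ≡ 0 at y ∈ {1, 2}; common: ∅.
  x = 4: f ≡ 0 at y ∈ {0, 1, 2, 3, 4}; g ≡ 0 at y ∈ {1, 2}; common: {1, 2}.
Collecting: common zeros = {(0, 3), (4, 1), (4, 2)}, so the count is 3.
Comparison with the Bézout bound: 3 ≤ 4 = deg(f)·deg(g), as expected for curves with no common component (the affine F_5-count falls short of the bound because intersections may lie at infinity, over extension fields, or carry multiplicity).


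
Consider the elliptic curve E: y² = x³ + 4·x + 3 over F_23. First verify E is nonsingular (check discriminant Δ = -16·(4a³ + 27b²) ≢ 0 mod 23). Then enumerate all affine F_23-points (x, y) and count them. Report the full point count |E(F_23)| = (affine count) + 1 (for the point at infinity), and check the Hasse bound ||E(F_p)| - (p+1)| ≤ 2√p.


Affine points = {(0, 7), (0, 16), (1, 10), (1, 13), (6, 6), (6, 17), (7, 11), (7, 12), (8, 8), (8, 15), (9, 3), (9, 20), (10, 10), (10, 13), (12, 10), (12, 13), (16, 0), (17, 4), (17, 19)}; affine count = 19; |E(F_23)| = 20.

Discriminant check: Δ ∝ 4a³ + 27b² = 4·4³ + 27·3² = 4·64 + 27·9 ≡ 16 (mod 23). Nonzero ⇒ E is nonsingular.
For each x ∈ F_23, compute rhs = x³ + 4·x + 3 mod 23, then count y ∈ F_23 with y² ≡ rhs.
  x = 0: rhs = 3, matching y values: 7, 16 (2 points).
  x = 1: rhs = 8, matching y values: 10, 13 (2 points).
  x = 2: rhs = 19, matching y values: none (0 points).
  x = 3: rhs = 19, matching y values: none (0 points).
  x = 4: rhs = 14, matching y values: none (0 points).
  x = 5: rhs = 10, matching y values: none (0 points).
  x = 6: rhs = 13, matching y values: 6, 17 (2 points).
  x = 7: rhs = 6, matching y values: 11, 12 (2 points).
  x = 8: rhs = 18, matching y values: 8, 15 (2 points).
  x = 9: rhs = 9, matching y values: 3, 20 (2 points).
  x = 10: rhs = 8, matching y values: 10, 13 (2 points).
  x = 11: rhs = 21, matching y values: none (0 points).
  x = 12: rhs = 8, matching y values: 10, 13 (2 points).
  x = 13: rhs = 21, matching y values: none (0 points).
  x = 14: rhs = 20, matching y values: none (0 points).
  x = 15: rhs = 11, matching y values: none (0 points).
  x = 16: rhs = 0, matching y values: 0 (1 points).
  x = 17: rhs = 16, matching y values: 4, 19 (2 points).
  x = 18: rhs = 19, matching y values: none (0 points).
  x = 19: rhs = 15, matching y values: none (0 points).
  x = 20: rhs = 10, matching y values: none (0 points).
  x = 21: rhs = 10, matching y values: none (0 points).
  x = 22: rhs = 21, matching y values: none (0 points).
Total affine count: 19.
Full point count |E(F_23)| = 19 + 1 = 20.
Hasse bound: |20 − (23+1)| = |-4| = 4 ≤ 2√23 ≈ 9.5917 ✓.


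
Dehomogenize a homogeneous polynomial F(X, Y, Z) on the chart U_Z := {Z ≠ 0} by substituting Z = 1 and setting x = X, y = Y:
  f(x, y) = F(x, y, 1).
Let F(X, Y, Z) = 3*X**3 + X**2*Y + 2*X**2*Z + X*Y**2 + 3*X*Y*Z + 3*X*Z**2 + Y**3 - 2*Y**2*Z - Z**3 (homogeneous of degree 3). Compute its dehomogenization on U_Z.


f(x, y) = 3*x**3 + x**2*y + 2*x**2 + x*y**2 + 3*x*y + 3*x + y**3 - 2*y**2 - 1

On U_Z we set Z = 1. Each monomial c·X^i·Y^j·Z^k in F becomes c·x^i·y^j·1^k = c·x^i·y^j.
Substituting Z = 1: F(X, Y, 1) = 3*x**3 + x**2*y + 2*x**2 + x*y**2 + 3*x*y + 3*x + y**3 - 2*y**2 - 1.
Note: deg(f) ≤ deg(F) = 3; strict inequality happens when F is divisible by Z (lost terms).


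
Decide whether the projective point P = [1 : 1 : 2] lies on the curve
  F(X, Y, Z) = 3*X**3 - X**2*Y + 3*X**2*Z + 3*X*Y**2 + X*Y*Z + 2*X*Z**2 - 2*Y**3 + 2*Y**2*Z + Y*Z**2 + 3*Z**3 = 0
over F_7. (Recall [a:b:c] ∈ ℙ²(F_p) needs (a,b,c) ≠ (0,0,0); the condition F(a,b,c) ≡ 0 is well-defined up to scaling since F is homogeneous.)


F(1,1,2) ≡ 2 (mod 7); P is NOT on the curve.

Evaluate F(1, 1, 2) term-by-term (mod 7).
  3*X**3 ↦ 3·1·1·1 = 3
  -X**2*Y ↦ -1·1·1·1 = -1
  3*X**2*Z ↦ 3·1·1·2 = 6
  3*X*Y**2 ↦ 3·1·1·1 = 3
  X*Y*Z ↦ 1·1·1·2 = 2
  2*X*Z**2 ↦ 2·1·1·4 = 8
  -2*Y**3 ↦ -2·1·1·1 = -2
  2*Y**2*Z ↦ 2·1·1·2 = 4
  Y*Z**2 ↦ 1·1·1·4 = 4
  3*Z**3 ↦ 3·1·1·8 = 24
Sum: F(1, 1, 2) = (3) + (-1) + (6) + (3) + (2) + (8) + (-2) + (4) + (4) + (24) = 51.
Reducing mod 7: 51 ≡ 2 (mod 7).
Since F(a, b, c) ≡ 2 ≠ 0 (mod 7), P does NOT lie on the curve.


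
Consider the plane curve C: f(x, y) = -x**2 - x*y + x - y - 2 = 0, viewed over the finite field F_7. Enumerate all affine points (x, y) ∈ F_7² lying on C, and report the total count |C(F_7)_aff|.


Affine F_7-points: {(0, 5), (1, 6), (2, 1), (3, 5), (4, 0), (5, 1)}; count = 6.

For each of the 49 pairs (x, y) ∈ F_7², evaluate f(x, y) mod 7. Record the zeros.
  x = 0: [0↦5, 1↦4, 2↦3, 3↦2, 4↦1, 5↦0, 6↦6]  zeros at y ∈ {5}
  x = 1: [0↦5, 1↦3, 2↦1, 3↦6, 4↦4, 5↦2, 6↦0]  zeros at y ∈ {6}
  x = 2: [0↦3, 1↦0, 2↦4, 3↦1, 4↦5, 5↦2, 6↦6]  zeros at y ∈ {1}
  x = 3: [0↦6, 1↦2, 2↦5, 3↦1, 4↦4, 5↦0, 6↦3]  zeros at y ∈ {5}
  x = 4: [0↦0, 1↦2, 2↦4, 3↦6, 4↦1, 5↦3, 6↦5]  zeros at y ∈ {0}
  x = 5: [0↦6, 1↦0, 2↦1, 3↦2, 4↦3, 5↦4, 6↦5]  zeros at y ∈ {1}
  x = 6: [0↦3, 1↦3, 2↦3, 3↦3, 4↦3, 5↦3, 6↦3]  zeros at y ∈ ∅
Collecting zeros: affine points = {(0, 5), (1, 6), (2, 1), (3, 5), (4, 0), (5, 1)}.
Total count |C(F_7)_aff| = 6.


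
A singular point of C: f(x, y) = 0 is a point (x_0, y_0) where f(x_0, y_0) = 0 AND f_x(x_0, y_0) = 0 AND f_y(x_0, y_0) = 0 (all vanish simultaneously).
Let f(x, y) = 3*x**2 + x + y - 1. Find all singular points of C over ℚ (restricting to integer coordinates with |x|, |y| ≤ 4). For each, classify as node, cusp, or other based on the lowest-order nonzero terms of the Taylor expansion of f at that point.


No singular points in the scanned grid; C is smooth there.

Compute partial derivatives:
  f_x = 6*x + 1.
  f_y = 1.
f_y = 1 is a nonzero constant, so f_y never vanishes: no point (x, y) can satisfy f = f_x = f_y = 0. In particular no (x, y) ∈ {−4, ..., 4}² is singular; the curve is smooth.


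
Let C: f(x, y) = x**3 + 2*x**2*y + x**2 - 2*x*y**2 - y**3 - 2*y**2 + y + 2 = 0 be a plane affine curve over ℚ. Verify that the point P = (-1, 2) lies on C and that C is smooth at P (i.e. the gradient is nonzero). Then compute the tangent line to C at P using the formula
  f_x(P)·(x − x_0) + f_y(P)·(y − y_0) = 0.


Tangent line at P: -15*x - 9*y + 3 = 0.

Step 1: f(-1, 2) = 0, so P lies on C.
Step 2: partial derivatives
  f_x(x, y) = 3*x**2 + 4*x*y + 2*x - 2*y**2, f_y(x, y) = 2*x**2 - 4*x*y - 3*y**2 - 4*y + 1.
  f_x(P) = -15, f_y(P) = -9 (gradient nonzero, so P is smooth).
Step 3: tangent line at P: -15·(x − -1) + -9·(y − 2) = 0.
Expanding: -15*x - 9*y + 3 = 0.


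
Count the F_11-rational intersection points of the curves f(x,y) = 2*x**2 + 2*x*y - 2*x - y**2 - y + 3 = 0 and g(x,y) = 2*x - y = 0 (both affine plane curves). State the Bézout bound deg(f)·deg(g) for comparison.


Common zeros: {(5, 10), (8, 5)}; count = 2; Bézout bound = 2.

deg(f) = 2, deg(g) = 1, so Bézout bound = 2.
Scan x ∈ F_11. For each x, list the y ∈ F_11 with f(x, y) ≡ 0 and those with g(x, y) ≡ 0 (mod 11); the common zeros in that column are the intersection.
  x = 0: f ≡ 0 at y ∈ ∅; g ≡ 0 at y ∈ {0}; common: ∅.
  x = 1: f ≡ 0 at y ∈ ∅; g ≡ 0 at y ∈ {2}; common: ∅.
  x = 2: f ≡ 0 at y ∈ {6, 8}; g ≡ 0 at y ∈ {4}; common: ∅.
  x = 3: f ≡ 0 at y ∈ ∅; g ≡ 0 at y ∈ {6}; common: ∅.
  x = 4: f ≡ 0 at y ∈ {1, 6}; g ≡ 0 at y ∈ {8}; common: ∅.
  x = 5: f ≡ 0 at y ∈ {10}; g ≡ 0 at y ∈ {10}; common: {10}.
  x = 6: f ≡ 0 at y ∈ ∅; g ≡ 0 at y ∈ {1}; common: ∅.
  x = 7: f ≡ 0 at y ∈ {1}; g ≡ 0 at y ∈ {3}; common: ∅.
  x = 8: f ≡ 0 at y ∈ {5, 10}; g ≡ 0 at y ∈ {5}; common: {5}.
  x = 9: f ≡ 0 at y ∈ ∅; g ≡ 0 at y ∈ {7}; common: ∅.
  x = 10: f ≡ 0 at y ∈ {3, 5}; g ≡ 0 at y ∈ {9}; common: ∅.
Collecting: common zeros = {(5, 10), (8, 5)}, so the count is 2.
Comparison with the Bézout bound: 2 ≤ 2 = deg(f)·deg(g), as expected for curves with no common component (the bound is attained).


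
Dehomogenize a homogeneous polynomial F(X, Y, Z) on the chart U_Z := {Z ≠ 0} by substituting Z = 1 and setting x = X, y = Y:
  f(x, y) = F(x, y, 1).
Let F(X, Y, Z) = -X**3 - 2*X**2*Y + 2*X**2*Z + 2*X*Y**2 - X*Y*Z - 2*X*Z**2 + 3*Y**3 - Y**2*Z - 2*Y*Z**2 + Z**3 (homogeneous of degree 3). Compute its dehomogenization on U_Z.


f(x, y) = -x**3 - 2*x**2*y + 2*x**2 + 2*x*y**2 - x*y - 2*x + 3*y**3 - y**2 - 2*y + 1

On U_Z we set Z = 1. Each monomial c·X^i·Y^j·Z^k in F becomes c·x^i·y^j·1^k = c·x^i·y^j.
Substituting Z = 1: F(X, Y, 1) = -x**3 - 2*x**2*y + 2*x**2 + 2*x*y**2 - x*y - 2*x + 3*y**3 - y**2 - 2*y + 1.
Note: deg(f) ≤ deg(F) = 3; strict inequality happens when F is divisible by Z (lost terms).


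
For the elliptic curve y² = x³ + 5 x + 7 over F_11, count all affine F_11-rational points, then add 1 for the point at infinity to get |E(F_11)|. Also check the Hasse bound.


Affine points = {(2, 5), (2, 6), (3, 4), (3, 7), (4, 5), (4, 6), (5, 5), (5, 6), (6, 0), (7, 0), (8, 3), (8, 8), (9, 0), (10, 1), (10, 10)}; affine count = 15; |E(F_11)| = 16.

Discriminant check: Δ ∝ 4a³ + 27b² = 4·5³ + 27·7² = 4·125 + 27·49 ≡ 8 (mod 11). Nonzero ⇒ E is nonsingular.
For each x ∈ F_11, compute rhs = x³ + 5·x + 7 mod 11, then count y ∈ F_11 with y² ≡ rhs.
  x = 0: rhs = 7, matching y values: none (0 points).
  x = 1: rhs = 2, matching y values: none (0 points).
  x = 2: rhs = 3, matching y values: 5, 6 (2 points).
  x = 3: rhs = 5, matching y values: 4, 7 (2 points).
  x = 4: rhs = 3, matching y values: 5, 6 (2 points).
  x = 5: rhs = 3, matching y values: 5, 6 (2 points).
  x = 6: rhs = 0, matching y values: 0 (1 points).
  x = 7: rhs = 0, matching y values: 0 (1 points).
  x = 8: rhs = 9, matching y values: 3, 8 (2 points).
  x = 9: rhs = 0, matching y values: 0 (1 points).
  x = 10: rhs = 1, matching y values: 1, 10 (2 points).
Total affine count: 15.
Full point count |E(F_11)| = 15 + 1 = 16.
Hasse bound: |16 − (11+1)| = |4| = 4 ≤ 2√11 ≈ 6.6332 ✓.


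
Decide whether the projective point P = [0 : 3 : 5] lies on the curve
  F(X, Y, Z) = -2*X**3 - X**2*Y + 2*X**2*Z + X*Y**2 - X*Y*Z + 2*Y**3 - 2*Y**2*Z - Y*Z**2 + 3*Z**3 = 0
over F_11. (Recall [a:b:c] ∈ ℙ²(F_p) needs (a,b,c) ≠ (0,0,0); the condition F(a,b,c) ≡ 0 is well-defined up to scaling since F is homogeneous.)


F(0,3,5) ≡ 0 (mod 11); P is on the curve.

Evaluate F(0, 3, 5) term-by-term (mod 11).
  -2*X**3 ↦ -2·0·1·1 = 0
  -X**2*Y ↦ -1·0·3·1 = 0
  2*X**2*Z ↦ 2·0·1·5 = 0
  X*Y**2 ↦ 1·0·9·1 = 0
  -X*Y*Z ↦ -1·0·3·5 = 0
  2*Y**3 ↦ 2·1·27·1 = 54
  -2*Y**2*Z ↦ -2·1·9·5 = -90
  -Y*Z**2 ↦ -1·1·3·25 = -75
  3*Z**3 ↦ 3·1·1·125 = 375
Sum: F(0, 3, 5) = (0) + (0) + (0) + (0) + (0) + (54) + (-90) + (-75) + (375) = 264.
Reducing mod 11: 264 ≡ 0 (mod 11).
Since F(a, b, c) ≡ 0 (mod 11), P lies on the curve.


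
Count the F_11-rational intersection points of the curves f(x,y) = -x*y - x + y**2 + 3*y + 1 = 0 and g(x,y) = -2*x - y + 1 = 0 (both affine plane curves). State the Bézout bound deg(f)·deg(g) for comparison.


Common zeros: ∅; count = 0; Bézout bound = 2.

deg(f) = 2, deg(g) = 1, so Bézout bound = 2.
Scan x ∈ F_11. For each x, list the y ∈ F_11 with f(x, y) ≡ 0 and those with g(x, y) ≡ 0 (mod 11); the common zeros in that column are the intersection.
  x = 0: f ≡ 0 at y ∈ {2, 6}; g ≡ 0 at y ∈ {1}; common: ∅.
  x = 1: f ≡ 0 at y ∈ {0, 9}; g ≡ 0 at y ∈ {10}; common: ∅.
  x = 2: f ≡ 0 at y ∈ {3, 7}; g ≡ 0 at y ∈ {8}; common: ∅.
  x = 3: f ≡ 0 at y ∈ ∅; g ≡ 0 at y ∈ {6}; common: ∅.
  x = 4: f ≡ 0 at y ∈ ∅; g ≡ 0 at y ∈ {4}; common: ∅.
  x = 5: f ≡ 0 at y ∈ {5, 8}; g ≡ 0 at y ∈ {2}; common: ∅.
  x = 6: f ≡ 0 at y ∈ ∅; g ≡ 0 at y ∈ {0}; common: ∅.
  x = 7: f ≡ 0 at y ∈ ∅; g ≡ 0 at y ∈ {9}; common: ∅.
  x = 8: f ≡ 0 at y ∈ {1, 4}; g ≡ 0 at y ∈ {7}; common: ∅.
  x = 9: f ≡ 0 at y ∈ ∅; g ≡ 0 at y ∈ {5}; common: ∅.
  x = 10: f ≡ 0 at y ∈ ∅; g ≡ 0 at y ∈ {3}; common: ∅.
Collecting: common zeros = ∅, so the count is 0.
Comparison with the Bézout bound: 0 ≤ 2 = deg(f)·deg(g), as expected for curves with no common component (the affine F_11-count falls short of the bound because intersections may lie at infinity, over extension fields, or carry multiplicity).


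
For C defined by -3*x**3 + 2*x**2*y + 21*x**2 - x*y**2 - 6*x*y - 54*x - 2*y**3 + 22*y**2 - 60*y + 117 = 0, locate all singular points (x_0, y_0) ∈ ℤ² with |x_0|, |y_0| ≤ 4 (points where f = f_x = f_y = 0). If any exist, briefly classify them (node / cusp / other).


Singular points: {(3, 3)}; classification: cusp.

Compute partial derivatives:
  f_x = -9*x**2 + 4*x*y + 42*x - y**2 - 6*y - 54.
  f_y = 2*x**2 - 2*x*y - 6*x - 6*y**2 + 44*y - 60.
Scan x_0 ∈ {−4, ..., 4}. For each x_0, f_y(x_0, y) is a polynomial in y; find its integer roots y ∈ {−4, ..., 4}, then test f_x and f at those candidates.
  x = -4: f_y(-4, y) = -6*y**2 + 52*y - 4; no integer root y with |y| ≤ 4.
  x = -3: f_y(-3, y) = -6*y**2 + 50*y - 24; no integer root y with |y| ≤ 4.
  x = -2: f_y(-2, y) = -6*y**2 + 48*y - 40; no integer root y with |y| ≤ 4.
  x = -1: f_y(-1, y) = -6*y**2 + 46*y - 52; no integer root y with |y| ≤ 4.
  x = 0: f_y(0, y) = -6*y**2 + 44*y - 60; no integer root y with |y| ≤ 4.
  x = 1: f_y(1, y) = -6*y**2 + 42*y - 64; no integer root y with |y| ≤ 4.
  x = 2: f_y(2, y) = -6*y**2 + 40*y - 64; vanishes at y ∈ {4}. (2, 4): f_x = -14 ≠ 0.
  x = 3: f_y(3, y) = -6*y**2 + 38*y - 60; vanishes at y ∈ {3}. (3, 3): f_x = 0, f = 0 — SINGULAR.
  x = 4: f_y(4, y) = -6*y**2 + 36*y - 52; no integer root y with |y| ≤ 4.
Only singular point on the grid: (3, 3).
Classify: substitute x = 3 + u, y = 3 + v and expand: f = -3*u**3 + 2*u**2*v - u*v**2 - 2*v**3 + v**2.
No constant or linear terms (consistent with a singular point). Quadratic part: v**2. Cubic part: -3*u**3 + 2*u**2*v - u*v**2 - 2*v**3.
The quadratic part v**2 is a perfect square, so there is a single (double) tangent line v = 0, i.e. y = 3. Restricting the cubic part to that line (v = 0) leaves -3*u**3 ≠ 0, so f is not divisible by v and the branch is v² ≈ 3*u**3 to lowest order — this is a cusp.
Classification: cusp.


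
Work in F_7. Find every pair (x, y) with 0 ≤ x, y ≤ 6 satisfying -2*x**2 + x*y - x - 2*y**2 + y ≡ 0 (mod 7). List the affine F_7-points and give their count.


Affine F_7-points: {(0, 0), (0, 4), (1, 2), (1, 6), (3, 0), (3, 2), (5, 4), (5, 6)}; count = 8.

For each of the 49 pairs (x, y) ∈ F_7², evaluate f(x, y) mod 7. Record the zeros.
  x = 0: [0↦0, 1↦6, 2↦1, 3↦6, 4↦0, 5↦4, 6↦4]  zeros at y ∈ {0, 4}
  x = 1: [0↦4, 1↦4, 2↦0, 3↦6, 4↦1, 5↦6, 6↦0]  zeros at y ∈ {2, 6}
  x = 2: [0↦4, 1↦5, 2↦2, 3↦2, 4↦5, 5↦4, 6↦6]  zeros at y ∈ ∅
  x = 3: [0↦0, 1↦2, 2↦0, 3↦1, 4↦5, 5↦5, 6↦1]  zeros at y ∈ {0, 2}
  x = 4: [0↦6, 1↦2, 2↦1, 3↦3, 4↦1, 5↦2, 6↦6]  zeros at y ∈ ∅
  x = 5: [0↦1, 1↦5, 2↦5, 3↦1, 4↦0, 5↦2, 6↦0]  zeros at y ∈ {4, 6}
  x = 6: [0↦6, 1↦4, 2↦5, 3↦2, 4↦2, 5↦5, 6↦4]  zeros at y ∈ ∅
Collecting zeros: affine points = {(0, 0), (0, 4), (1, 2), (1, 6), (3, 0), (3, 2), (5, 4), (5, 6)}.
Total count |C(F_7)_aff| = 8.


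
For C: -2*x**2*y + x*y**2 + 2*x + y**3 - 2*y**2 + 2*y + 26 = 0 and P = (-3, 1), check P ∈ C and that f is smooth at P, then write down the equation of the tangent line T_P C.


Tangent line at P: 15*x - 23*y + 68 = 0.

Step 1: f(-3, 1) = 0, so P lies on C.
Step 2: partial derivatives
  f_x(x, y) = -4*x*y + y**2 + 2, f_y(x, y) = -2*x**2 + 2*x*y + 3*y**2 - 4*y + 2.
  f_x(P) = 15, f_y(P) = -23 (gradient nonzero, so P is smooth).
Step 3: tangent line at P: 15·(x − -3) + -23·(y − 1) = 0.
Expanding: 15*x - 23*y + 68 = 0.


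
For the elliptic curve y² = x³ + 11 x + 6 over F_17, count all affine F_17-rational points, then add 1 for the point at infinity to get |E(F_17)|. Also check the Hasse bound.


Affine points = {(1, 1), (1, 16), (2, 6), (2, 11), (3, 7), (3, 10), (5, 4), (5, 13), (6, 4), (6, 13), (7, 1), (7, 16), (9, 1), (9, 16), (11, 8), (11, 9), (12, 8), (12, 9), (13, 0)}; affine count = 19; |E(F_17)| = 20.

Discriminant check: Δ ∝ 4a³ + 27b² = 4·11³ + 27·6² = 4·1331 + 27·36 ≡ 6 (mod 17). Nonzero ⇒ E is nonsingular.
For each x ∈ F_17, compute rhs = x³ + 11·x + 6 mod 17, then count y ∈ F_17 with y² ≡ rhs.
  x = 0: rhs = 6, matching y values: none (0 points).
  x = 1: rhs = 1, matching y values: 1, 16 (2 points).
  x = 2: rhs = 2, matching y values: 6, 11 (2 points).
  x = 3: rhs = 15, matching y values: 7, 10 (2 points).
  x = 4: rhs = 12, matching y values: none (0 points).
  x = 5: rhs = 16, matching y values: 4, 13 (2 points).
  x = 6: rhs = 16, matching y values: 4, 13 (2 points).
  x = 7: rhs = 1, matching y values: 1, 16 (2 points).
  x = 8: rhs = 11, matching y values: none (0 points).
  x = 9: rhs = 1, matching y values: 1, 16 (2 points).
  x = 10: rhs = 11, matching y values: none (0 points).
  x = 11: rhs = 13, matching y values: 8, 9 (2 points).
  x = 12: rhs = 13, matching y values: 8, 9 (2 points).
  x = 13: rhs = 0, matching y values: 0 (1 points).
  x = 14: rhs = 14, matching y values: none (0 points).
  x = 15: rhs = 10, matching y values: none (0 points).
  x = 16: rhs = 11, matching y values: none (0 points).
Total affine count: 19.
Full point count |E(F_17)| = 19 + 1 = 20.
Hasse bound: |20 − (17+1)| = |2| = 2 ≤ 2√17 ≈ 8.2462 ✓.


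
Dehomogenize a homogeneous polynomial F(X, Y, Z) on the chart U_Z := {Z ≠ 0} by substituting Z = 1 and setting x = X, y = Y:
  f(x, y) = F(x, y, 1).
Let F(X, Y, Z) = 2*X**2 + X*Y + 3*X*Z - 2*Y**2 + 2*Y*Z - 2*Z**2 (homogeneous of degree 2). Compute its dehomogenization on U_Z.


f(x, y) = 2*x**2 + x*y + 3*x - 2*y**2 + 2*y - 2

On U_Z we set Z = 1. Each monomial c·X^i·Y^j·Z^k in F becomes c·x^i·y^j·1^k = c·x^i·y^j.
Substituting Z = 1: F(X, Y, 1) = 2*x**2 + x*y + 3*x - 2*y**2 + 2*y - 2.
Note: deg(f) ≤ deg(F) = 2; strict inequality happens when F is divisible by Z (lost terms).


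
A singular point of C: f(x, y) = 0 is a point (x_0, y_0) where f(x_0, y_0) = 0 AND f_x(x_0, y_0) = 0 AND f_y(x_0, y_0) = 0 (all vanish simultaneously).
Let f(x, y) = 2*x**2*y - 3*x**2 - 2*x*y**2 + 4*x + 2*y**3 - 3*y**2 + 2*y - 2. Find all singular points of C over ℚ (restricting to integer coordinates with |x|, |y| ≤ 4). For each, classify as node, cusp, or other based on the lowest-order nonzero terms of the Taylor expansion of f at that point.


Singular points: {(1, 1)}; classification: node.

Compute partial derivatives:
  f_x = 4*x*y - 6*x - 2*y**2 + 4.
  f_y = 2*x**2 - 4*x*y + 6*y**2 - 6*y + 2.
Scan x_0 ∈ {−4, ..., 4}. For each x_0, f_y(x_0, y) is a polynomial in y; find its integer roots y ∈ {−4, ..., 4}, then test f_x and f at those candidates.
  x = -4: f_y(-4, y) = 6*y**2 + 10*y + 34; no integer root y with |y| ≤ 4.
  x = -3: f_y(-3, y) = 6*y**2 + 6*y + 20; no integer root y with |y| ≤ 4.
  x = -2: f_y(-2, y) = 6*y**2 + 2*y + 10; no integer root y with |y| ≤ 4.
  x = -1: f_y(-1, y) = 6*y**2 - 2*y + 4; no integer root y with |y| ≤ 4.
  x = 0: f_y(0, y) = 6*y**2 - 6*y + 2; no integer root y with |y| ≤ 4.
  x = 1: f_y(1, y) = 6*y**2 - 10*y + 4; vanishes at y ∈ {1}. (1, 1): f_x = 0, f = 0 — SINGULAR.
  x = 2: f_y(2, y) = 6*y**2 - 14*y + 10; no integer root y with |y| ≤ 4.
  x = 3: f_y(3, y) = 6*y**2 - 18*y + 20; no integer root y with |y| ≤ 4.
  x = 4: f_y(4, y) = 6*y**2 - 22*y + 34; no integer root y with |y| ≤ 4.
Only singular point on the grid: (1, 1).
Classify: substitute x = 1 + u, y = 1 + v and expand: f = 2*u**2*v - u**2 - 2*u*v**2 + 2*v**3 + v**2.
No constant or linear terms (consistent with a singular point). Quadratic part: -u**2 + v**2. Cubic part: 2*u**2*v - 2*u*v**2 + 2*v**3.
The quadratic part v**2 - u**2 = (v − u)(v + u) splits into two distinct linear factors, so there are two distinct tangent lines y − 1 = ±(x − 1) — this is a node (ordinary double point).
Classification: node.


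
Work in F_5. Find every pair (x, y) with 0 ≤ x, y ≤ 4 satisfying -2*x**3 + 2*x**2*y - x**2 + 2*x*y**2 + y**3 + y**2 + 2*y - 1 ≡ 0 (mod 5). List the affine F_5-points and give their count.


Affine F_5-points: {(0, 2), (2, 1), (4, 0), (4, 3)}; count = 4.

For each of the 25 pairs (x, y) ∈ F_5², evaluate f(x, y) mod 5. Record the zeros.
  x = 0: [0↦4, 1↦3, 2↦0, 3↦1, 4↦2]  zeros at y ∈ {2}
  x = 1: [0↦1, 1↦4, 2↦4, 3↦2, 4↦4]  zeros at y ∈ ∅
  x = 2: [0↦4, 1↦0, 2↦2, 3↦1, 4↦3]  zeros at y ∈ {1}
  x = 3: [0↦1, 1↦4, 2↦2, 3↦1, 4↦2]  zeros at y ∈ ∅
  x = 4: [0↦0, 1↦4, 2↦2, 3↦0, 4↦4]  zeros at y ∈ {0, 3}
Collecting zeros: affine points = {(0, 2), (2, 1), (4, 0), (4, 3)}.
Total count |C(F_5)_aff| = 4.


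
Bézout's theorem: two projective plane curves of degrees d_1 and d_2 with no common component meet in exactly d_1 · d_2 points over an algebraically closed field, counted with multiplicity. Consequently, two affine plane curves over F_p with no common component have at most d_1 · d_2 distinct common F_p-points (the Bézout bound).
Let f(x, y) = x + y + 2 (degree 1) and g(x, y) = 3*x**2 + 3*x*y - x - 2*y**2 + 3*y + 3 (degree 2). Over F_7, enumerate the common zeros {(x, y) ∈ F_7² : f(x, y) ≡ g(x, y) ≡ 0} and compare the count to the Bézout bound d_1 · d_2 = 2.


Common zeros: ∅; count = 0; Bézout bound = 2.

deg(f) = 1, deg(g) = 2, so Bézout bound = 2.
Scan x ∈ F_7. For each x, list the y ∈ F_7 with f(x, y) ≡ 0 and those with g(x, y) ≡ 0 (mod 7); the common zeros in that column are the intersection.
  x = 0: f ≡ 0 at y ∈ {5}; g ≡ 0 at y ∈ ∅; common: ∅.
  x = 1: f ≡ 0 at y ∈ {4}; g ≡ 0 at y ∈ ∅; common: ∅.
  x = 2: f ≡ 0 at y ∈ {3}; g ≡ 0 at y ∈ ∅; common: ∅.
  x = 3: f ≡ 0 at y ∈ {2}; g ≡ 0 at y ∈ ∅; common: ∅.
  x = 4: f ≡ 0 at y ∈ {1}; g ≡ 0 at y ∈ ∅; common: ∅.
  x = 5: f ≡ 0 at y ∈ {0}; g ≡ 0 at y ∈ ∅; common: ∅.
  x = 6: f ≡ 0 at y ∈ {6}; g ≡ 0 at y ∈ {0}; common: ∅.
Collecting: common zeros = ∅, so the count is 0.
Comparison with the Bézout bound: 0 ≤ 2 = deg(f)·deg(g), as expected for curves with no common component (the affine F_7-count falls short of the bound because intersections may lie at infinity, over extension fields, or carry multiplicity).


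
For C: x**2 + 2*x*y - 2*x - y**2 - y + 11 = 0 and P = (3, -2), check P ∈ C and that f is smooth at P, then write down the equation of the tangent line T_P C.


Tangent line at P: 9*y + 18 = 0.

Step 1: f(3, -2) = 0, so P lies on C.
Step 2: partial derivatives
  f_x(x, y) = 2*x + 2*y - 2, f_y(x, y) = 2*x - 2*y - 1.
  f_x(P) = 0, f_y(P) = 9 (gradient nonzero, so P is smooth).
Step 3: tangent line at P: 0·(x − 3) + 9·(y − -2) = 0.
Expanding: 9*y + 18 = 0.


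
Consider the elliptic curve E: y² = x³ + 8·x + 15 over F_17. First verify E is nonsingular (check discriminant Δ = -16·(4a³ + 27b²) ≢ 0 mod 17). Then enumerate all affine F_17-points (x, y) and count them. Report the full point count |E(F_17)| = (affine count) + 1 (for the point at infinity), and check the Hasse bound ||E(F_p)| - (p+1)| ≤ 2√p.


Affine points = {(0, 7), (0, 10), (3, 7), (3, 10), (4, 3), (4, 14), (8, 8), (8, 9), (9, 0), (13, 2), (13, 15), (14, 7), (14, 10), (15, 5), (15, 12)}; affine count = 15; |E(F_17)| = 16.

Discriminant check: Δ ∝ 4a³ + 27b² = 4·8³ + 27·15² = 4·512 + 27·225 ≡ 14 (mod 17). Nonzero ⇒ E is nonsingular.
For each x ∈ F_17, compute rhs = x³ + 8·x + 15 mod 17, then count y ∈ F_17 with y² ≡ rhs.
  x = 0: rhs = 15, matching y values: 7, 10 (2 points).
  x = 1: rhs = 7, matching y values: none (0 points).
  x = 2: rhs = 5, matching y values: none (0 points).
  x = 3: rhs = 15, matching y values: 7, 10 (2 points).
  x = 4: rhs = 9, matching y values: 3, 14 (2 points).
  x = 5: rhs = 10, matching y values: none (0 points).
  x = 6: rhs = 7, matching y values: none (0 points).
  x = 7: rhs = 6, matching y values: none (0 points).
  x = 8: rhs = 13, matching y values: 8, 9 (2 points).
  x = 9: rhs = 0, matching y values: 0 (1 points).
  x = 10: rhs = 7, matching y values: none (0 points).
  x = 11: rhs = 6, matching y values: none (0 points).
  x = 12: rhs = 3, matching y values: none (0 points).
  x = 13: rhs = 4, matching y values: 2, 15 (2 points).
  x = 14: rhs = 15, matching y values: 7, 10 (2 points).
  x = 15: rhs = 8, matching y values: 5, 12 (2 points).
  x = 16: rhs = 6, matching y values: none (0 points).
Total affine count: 15.
Full point count |E(F_17)| = 15 + 1 = 16.
Hasse bound: |16 − (17+1)| = |-2| = 2 ≤ 2√17 ≈ 8.2462 ✓.


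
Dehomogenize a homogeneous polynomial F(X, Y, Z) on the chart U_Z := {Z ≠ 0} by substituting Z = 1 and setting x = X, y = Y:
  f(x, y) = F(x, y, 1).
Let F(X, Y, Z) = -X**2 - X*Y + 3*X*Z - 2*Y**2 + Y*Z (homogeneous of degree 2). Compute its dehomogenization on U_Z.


f(x, y) = -x**2 - x*y + 3*x - 2*y**2 + y

On U_Z we set Z = 1. Each monomial c·X^i·Y^j·Z^k in F becomes c·x^i·y^j·1^k = c·x^i·y^j.
Substituting Z = 1: F(X, Y, 1) = -x**2 - x*y + 3*x - 2*y**2 + y.
Note: deg(f) ≤ deg(F) = 2; strict inequality happens when F is divisible by Z (lost terms).


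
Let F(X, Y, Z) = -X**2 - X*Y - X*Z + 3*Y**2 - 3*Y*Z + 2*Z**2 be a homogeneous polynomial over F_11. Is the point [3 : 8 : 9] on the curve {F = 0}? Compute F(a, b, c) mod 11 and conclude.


F(3,8,9) ≡ 1 (mod 11); P is NOT on the curve.

Evaluate F(3, 8, 9) term-by-term (mod 11).
  -X**2 ↦ -1·9·1·1 = -9
  -X*Y ↦ -1·3·8·1 = -24
  -X*Z ↦ -1·3·1·9 = -27
  3*Y**2 ↦ 3·1·64·1 = 192
  -3*Y*Z ↦ -3·1·8·9 = -216
  2*Z**2 ↦ 2·1·1·81 = 162
Sum: F(3, 8, 9) = (-9) + (-24) + (-27) + (192) + (-216) + (162) = 78.
Reducing mod 11: 78 ≡ 1 (mod 11).
Since F(a, b, c) ≡ 1 ≠ 0 (mod 11), P does NOT lie on the curve.


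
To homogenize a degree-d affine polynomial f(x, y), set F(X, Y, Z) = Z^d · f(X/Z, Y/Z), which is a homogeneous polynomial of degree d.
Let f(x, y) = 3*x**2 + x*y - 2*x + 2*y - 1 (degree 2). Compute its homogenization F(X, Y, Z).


F(X, Y, Z) = 3*X**2 + X*Y - 2*X*Z + 2*Y*Z - Z**2

deg(f) = 2.
Substitute x = X/Z, y = Y/Z into f, then multiply by Z^2.
  monomial 3·x^2·y^0 ↦ 3·X^2·Y^0·Z^0.
  monomial 1·x^1·y^1 ↦ 1·X^1·Y^1·Z^0.
  monomial -2·x^1·y^0 ↦ -2·X^1·Y^0·Z^1.
  monomial 2·x^0·y^1 ↦ 2·X^0·Y^1·Z^1.
  monomial -1·x^0·y^0 ↦ -1·X^0·Y^0·Z^2.
Collecting: F(X, Y, Z) = 3*X**2 + X*Y - 2*X*Z + 2*Y*Z - Z**2.


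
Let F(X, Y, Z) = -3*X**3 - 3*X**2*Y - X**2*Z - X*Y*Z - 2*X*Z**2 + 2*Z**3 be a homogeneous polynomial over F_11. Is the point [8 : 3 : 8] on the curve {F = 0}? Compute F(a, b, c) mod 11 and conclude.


F(8,3,8) ≡ 0 (mod 11); P is on the curve.

Evaluate F(8, 3, 8) term-by-term (mod 11).
  -3*X**3 ↦ -3·512·1·1 = -1536
  -3*X**2*Y ↦ -3·64·3·1 = -576
  -X**2*Z ↦ -1·64·1·8 = -512
  -X*Y*Z ↦ -1·8·3·8 = -192
  -2*X*Z**2 ↦ -2·8·1·64 = -1024
  2*Z**3 ↦ 2·1·1·512 = 1024
Sum: F(8, 3, 8) = (-1536) + (-576) + (-512) + (-192) + (-1024) + (1024) = -2816.
Reducing mod 11: -2816 ≡ 0 (mod 11).
Since F(a, b, c) ≡ 0 (mod 11), P lies on the curve.
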